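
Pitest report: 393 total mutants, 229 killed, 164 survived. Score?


Mutation score = killed / total * 100
Mutation score = 229 / 393 * 100
Mutation score = 58.27%

58.27%


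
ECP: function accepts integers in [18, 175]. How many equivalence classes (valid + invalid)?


Valid range: [18, 175]
Class 1: x < 18 — invalid
Class 2: 18 ≤ x ≤ 175 — valid
Class 3: x > 175 — invalid
Total equivalence classes: 3

3 equivalence classes


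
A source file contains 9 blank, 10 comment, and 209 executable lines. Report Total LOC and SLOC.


Total LOC = blank + comment + code
Total LOC = 9 + 10 + 209 = 228
SLOC (source only) = code = 209

Total LOC: 228, SLOC: 209


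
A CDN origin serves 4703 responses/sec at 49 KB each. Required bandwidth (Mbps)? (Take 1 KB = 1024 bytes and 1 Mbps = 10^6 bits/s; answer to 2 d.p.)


Formula: Mbps = payload_bytes * RPS * 8 / 1e6
Payload per request = 49 KB = 49 * 1024 = 50176 bytes
Total bytes/sec = 50176 * 4703 = 235977728
Total bits/sec = 235977728 * 8 = 1887821824
Mbps = 1887821824 / 1e6 = 1887.82

1887.82 Mbps


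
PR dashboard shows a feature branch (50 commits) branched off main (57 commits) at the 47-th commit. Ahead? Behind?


Common ancestor: commit #47
feature commits after divergence: 50 - 47 = 3
main commits after divergence: 57 - 47 = 10
feature is 3 commits ahead of main
main is 10 commits ahead of feature

feature ahead: 3, main ahead: 10


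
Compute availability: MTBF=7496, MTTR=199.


Availability = MTBF / (MTBF + MTTR)
Availability = 7496 / (7496 + 199)
Availability = 7496 / 7695
Availability = 97.4139%

97.4139%


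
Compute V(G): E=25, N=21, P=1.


Formula: V(G) = E - N + 2P
V(G) = 25 - 21 + 2*1
V(G) = 4 + 2
V(G) = 6

6


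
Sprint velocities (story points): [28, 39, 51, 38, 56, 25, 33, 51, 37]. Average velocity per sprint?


Formula: Avg velocity = Total points / Number of sprints
Points: [28, 39, 51, 38, 56, 25, 33, 51, 37]
Sum = 28 + 39 + 51 + 38 + 56 + 25 + 33 + 51 + 37 = 358
Avg velocity = 358 / 9 = 39.78 points/sprint

39.78 points/sprint


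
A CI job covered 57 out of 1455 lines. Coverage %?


Coverage = covered / total * 100
Coverage = 57 / 1455 * 100
Coverage = 3.92%

3.92%


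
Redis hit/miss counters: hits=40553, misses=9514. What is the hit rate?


Formula: hit rate = hits / (hits + misses) * 100
hit rate = 40553 / (40553 + 9514) * 100
hit rate = 40553 / 50067 * 100
hit rate = 81.0%

81.0%


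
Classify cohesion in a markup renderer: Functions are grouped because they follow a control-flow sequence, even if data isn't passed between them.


Reasoning: Grouped by order of execution within a routine, not by data flow
Type: Procedural cohesion

Procedural cohesion


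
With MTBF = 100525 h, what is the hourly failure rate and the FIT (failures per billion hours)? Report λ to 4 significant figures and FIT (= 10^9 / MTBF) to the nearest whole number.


Formula: λ = 1 / MTBF; FIT = λ × 1e9 = 1e9 / MTBF
λ = 1 / 100525 ≈ 9.948e-06 failures/hour
FIT = 1e9 / 100525 ≈ 9948 failures per 1e9 hours (nearest whole number)

λ = 9.948e-06 /h, FIT = 9948


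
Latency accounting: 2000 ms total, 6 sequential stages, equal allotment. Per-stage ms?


Formula: per_stage = total_budget / stages
per_stage = 2000 / 6
per_stage = 333.33 ms

333.33 ms


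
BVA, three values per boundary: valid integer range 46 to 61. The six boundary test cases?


Range: [46, 61]
Boundaries: just below min, min, min+1, max-1, max, just above max
Values: [45, 46, 47, 60, 61, 62]

[45, 46, 47, 60, 61, 62]


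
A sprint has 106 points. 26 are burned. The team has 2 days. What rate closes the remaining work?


Formula: Required rate = Remaining points / Days left
Remaining = 106 - 26 = 80 points
Required rate = 80 / 2 = 40.0 points/day

40.0 points/day


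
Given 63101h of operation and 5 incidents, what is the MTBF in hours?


Formula: MTBF = Total operating time / Number of failures
MTBF = 63101 / 5
MTBF = 12620.2 hours

12620.2 hours


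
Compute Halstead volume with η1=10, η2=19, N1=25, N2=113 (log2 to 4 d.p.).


Formula: V = N * log2(η), where N = N1 + N2 and η = η1 + η2
η = 10 + 19 = 29
N = 25 + 113 = 138
log2(29) ≈ 4.8580
V = 138 * 4.8580 = 670.40

670.40


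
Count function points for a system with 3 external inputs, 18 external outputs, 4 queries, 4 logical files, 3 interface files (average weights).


UFP = EI*4 + EO*5 + EQ*4 + ILF*10 + EIF*7
UFP = 3*4 + 18*5 + 4*4 + 4*10 + 3*7
UFP = 12 + 90 + 16 + 40 + 21
UFP = 179

179


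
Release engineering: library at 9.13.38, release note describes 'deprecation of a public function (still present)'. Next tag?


Current: 9.13.38
Change category: 'deprecation of a public function (still present)' → minor bump
SemVer rule: minor bump → increment MINOR, reset PATCH to 0 (MAJOR unchanged)
New: 9.14.0

9.14.0


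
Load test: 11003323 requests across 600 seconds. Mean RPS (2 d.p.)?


Formula: throughput = requests / seconds
throughput = 11003323 / 600
throughput = 18338.87 requests/second

18338.87 requests/second


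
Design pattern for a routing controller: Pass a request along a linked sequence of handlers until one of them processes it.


This matches the Chain of Responsibility pattern

Chain of Responsibility


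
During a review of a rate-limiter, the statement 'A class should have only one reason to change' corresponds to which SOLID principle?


This describes the Single Responsibility Principle (SRP)

Single Responsibility Principle (SRP)


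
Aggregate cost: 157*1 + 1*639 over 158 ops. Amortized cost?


Formula: Amortized cost = Total cost / Operations
Total cost = (157 * 1) + (1 * 639)
Total cost = 157 + 639 = 796
Amortized = 796 / 158 = 5.038

5.038


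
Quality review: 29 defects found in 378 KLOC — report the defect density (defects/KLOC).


Defect density = defects / KLOC
Defect density = 29 / 378
Defect density = 0.077 defects/KLOC

0.077 defects/KLOC


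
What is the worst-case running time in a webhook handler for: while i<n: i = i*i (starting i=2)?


Reasoning: squaring drives double-exponential growth; iterations ~ log log n
Complexity: O(log log n)

O(log log n)


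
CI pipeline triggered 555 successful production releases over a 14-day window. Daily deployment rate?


Formula: deployments per day = releases / days
= 555 / 14
= 39.643 deploys/day
(equivalently, 277.5 deploys/week)

39.643 deploys/day


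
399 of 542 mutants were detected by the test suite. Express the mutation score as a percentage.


Mutation score = killed / total * 100
Mutation score = 399 / 542 * 100
Mutation score = 73.62%

73.62%


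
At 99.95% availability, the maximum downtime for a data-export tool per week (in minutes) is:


Formula: allowed downtime = period * (100 - SLA) / 100
Period (week) = 10080 minutes
Unavailability fraction = (100 - 99.95) / 100
Allowed downtime = 10080 * (100 - 99.95) / 100
Allowed downtime = 5.04 minutes

5.04 minutes


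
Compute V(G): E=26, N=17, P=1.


Formula: V(G) = E - N + 2P
V(G) = 26 - 17 + 2*1
V(G) = 9 + 2
V(G) = 11

11


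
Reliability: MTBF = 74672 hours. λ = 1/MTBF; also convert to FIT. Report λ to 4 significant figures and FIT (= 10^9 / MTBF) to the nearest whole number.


Formula: λ = 1 / MTBF; FIT = λ × 1e9 = 1e9 / MTBF
λ = 1 / 74672 ≈ 1.339e-05 failures/hour
FIT = 1e9 / 74672 ≈ 13392 failures per 1e9 hours (nearest whole number)

λ = 1.339e-05 /h, FIT = 13392


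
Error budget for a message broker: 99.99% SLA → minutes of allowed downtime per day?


Formula: allowed downtime = period * (100 - SLA) / 100
Period (day) = 1440 minutes
Unavailability fraction = (100 - 99.99) / 100
Allowed downtime = 1440 * (100 - 99.99) / 100
Allowed downtime = 0.144 minutes

0.144 minutes


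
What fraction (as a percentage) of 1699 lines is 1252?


Coverage = covered / total * 100
Coverage = 1252 / 1699 * 100
Coverage = 73.69%

73.69%


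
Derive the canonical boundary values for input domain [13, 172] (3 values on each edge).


Range: [13, 172]
Boundaries: just below min, min, min+1, max-1, max, just above max
Values: [12, 13, 14, 171, 172, 173]

[12, 13, 14, 171, 172, 173]


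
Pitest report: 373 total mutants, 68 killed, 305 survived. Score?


Mutation score = killed / total * 100
Mutation score = 68 / 373 * 100
Mutation score = 18.23%

18.23%


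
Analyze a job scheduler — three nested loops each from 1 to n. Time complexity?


Reasoning: three levels of nesting over n
Complexity: O(n^3)

O(n^3)


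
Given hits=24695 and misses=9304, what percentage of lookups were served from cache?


Formula: hit rate = hits / (hits + misses) * 100
hit rate = 24695 / (24695 + 9304) * 100
hit rate = 24695 / 33999 * 100
hit rate = 72.63%

72.63%


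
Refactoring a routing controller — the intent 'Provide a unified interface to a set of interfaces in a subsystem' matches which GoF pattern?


This matches the Facade pattern

Facade


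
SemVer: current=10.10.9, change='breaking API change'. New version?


Current: 10.10.9
Change category: 'breaking API change' → major bump
SemVer rule: major bump → increment MAJOR, reset MINOR and PATCH to 0
New: 11.0.0

11.0.0


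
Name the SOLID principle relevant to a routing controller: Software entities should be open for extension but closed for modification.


This describes the Open/Closed Principle (OCP)

Open/Closed Principle (OCP)


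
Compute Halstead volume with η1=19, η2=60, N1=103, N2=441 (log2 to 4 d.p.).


Formula: V = N * log2(η), where N = N1 + N2 and η = η1 + η2
η = 19 + 60 = 79
N = 103 + 441 = 544
log2(79) ≈ 6.3038
V = 544 * 6.3038 = 3429.27

3429.27


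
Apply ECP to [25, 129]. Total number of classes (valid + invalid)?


Valid range: [25, 129]
Class 1: x < 25 — invalid
Class 2: 25 ≤ x ≤ 129 — valid
Class 3: x > 129 — invalid
Total equivalence classes: 3

3 equivalence classes


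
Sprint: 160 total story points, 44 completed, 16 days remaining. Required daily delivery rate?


Formula: Required rate = Remaining points / Days left
Remaining = 160 - 44 = 116 points
Required rate = 116 / 16 = 7.25 points/day

7.25 points/day


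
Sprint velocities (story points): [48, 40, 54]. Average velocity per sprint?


Formula: Avg velocity = Total points / Number of sprints
Points: [48, 40, 54]
Sum = 48 + 40 + 54 = 142
Avg velocity = 142 / 3 = 47.33 points/sprint

47.33 points/sprint


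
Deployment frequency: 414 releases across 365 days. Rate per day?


Formula: deployments per day = releases / days
= 414 / 365
= 1.134 deploys/day
(equivalently, 7.94 deploys/week)

1.134 deploys/day


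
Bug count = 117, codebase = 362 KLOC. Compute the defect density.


Defect density = defects / KLOC
Defect density = 117 / 362
Defect density = 0.323 defects/KLOC

0.323 defects/KLOC


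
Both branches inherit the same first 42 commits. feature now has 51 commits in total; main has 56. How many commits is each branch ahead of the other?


Common ancestor: commit #42
feature commits after divergence: 51 - 42 = 9
main commits after divergence: 56 - 42 = 14
feature is 9 commits ahead of main
main is 14 commits ahead of feature

feature ahead: 9, main ahead: 14


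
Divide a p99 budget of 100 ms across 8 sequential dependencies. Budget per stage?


Formula: per_stage = total_budget / stages
per_stage = 100 / 8
per_stage = 12.5 ms

12.5 ms


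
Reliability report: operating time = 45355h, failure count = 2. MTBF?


Formula: MTBF = Total operating time / Number of failures
MTBF = 45355 / 2
MTBF = 22677.5 hours

22677.5 hours


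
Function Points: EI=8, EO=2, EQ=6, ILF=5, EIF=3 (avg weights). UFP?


UFP = EI*4 + EO*5 + EQ*4 + ILF*10 + EIF*7
UFP = 8*4 + 2*5 + 6*4 + 5*10 + 3*7
UFP = 32 + 10 + 24 + 50 + 21
UFP = 137

137


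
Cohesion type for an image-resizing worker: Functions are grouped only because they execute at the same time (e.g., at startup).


Reasoning: Related by timing only
Type: Temporal cohesion

Temporal cohesion


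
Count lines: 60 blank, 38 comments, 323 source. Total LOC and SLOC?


Total LOC = blank + comment + code
Total LOC = 60 + 38 + 323 = 421
SLOC (source only) = code = 323

Total LOC: 421, SLOC: 323


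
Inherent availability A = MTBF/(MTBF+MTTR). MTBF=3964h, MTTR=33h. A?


Availability = MTBF / (MTBF + MTTR)
Availability = 3964 / (3964 + 33)
Availability = 3964 / 3997
Availability = 99.1744%

99.1744%


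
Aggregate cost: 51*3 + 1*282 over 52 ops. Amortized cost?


Formula: Amortized cost = Total cost / Operations
Total cost = (51 * 3) + (1 * 282)
Total cost = 153 + 282 = 435
Amortized = 435 / 52 = 8.3654

8.3654


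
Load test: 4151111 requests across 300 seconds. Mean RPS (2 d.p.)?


Formula: throughput = requests / seconds
throughput = 4151111 / 300
throughput = 13837.04 requests/second

13837.04 requests/second


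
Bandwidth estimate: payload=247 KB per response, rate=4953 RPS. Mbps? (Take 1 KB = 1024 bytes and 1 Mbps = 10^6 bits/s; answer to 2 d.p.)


Formula: Mbps = payload_bytes * RPS * 8 / 1e6
Payload per request = 247 KB = 247 * 1024 = 252928 bytes
Total bytes/sec = 252928 * 4953 = 1252752384
Total bits/sec = 1252752384 * 8 = 10022019072
Mbps = 10022019072 / 1e6 = 10022.02

10022.02 Mbps


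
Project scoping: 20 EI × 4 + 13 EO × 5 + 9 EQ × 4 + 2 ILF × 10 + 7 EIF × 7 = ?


UFP = EI*4 + EO*5 + EQ*4 + ILF*10 + EIF*7
UFP = 20*4 + 13*5 + 9*4 + 2*10 + 7*7
UFP = 80 + 65 + 36 + 20 + 49
UFP = 250

250


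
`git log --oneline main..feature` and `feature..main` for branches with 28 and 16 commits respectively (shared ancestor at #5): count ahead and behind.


Common ancestor: commit #5
feature commits after divergence: 28 - 5 = 23
main commits after divergence: 16 - 5 = 11
feature is 23 commits ahead of main
main is 11 commits ahead of feature

feature ahead: 23, main ahead: 11


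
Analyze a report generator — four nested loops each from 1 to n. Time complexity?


Reasoning: four levels of nesting
Complexity: O(n^4)

O(n^4)


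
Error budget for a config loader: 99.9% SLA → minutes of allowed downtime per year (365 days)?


Formula: allowed downtime = period * (100 - SLA) / 100
Period (year (365 days)) = 525600 minutes
Unavailability fraction = (100 - 99.9) / 100
Allowed downtime = 525600 * (100 - 99.9) / 100
Allowed downtime = 525.6 minutes

525.6 minutes


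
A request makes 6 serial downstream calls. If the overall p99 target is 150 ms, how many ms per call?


Formula: per_stage = total_budget / stages
per_stage = 150 / 6
per_stage = 25.0 ms

25.0 ms


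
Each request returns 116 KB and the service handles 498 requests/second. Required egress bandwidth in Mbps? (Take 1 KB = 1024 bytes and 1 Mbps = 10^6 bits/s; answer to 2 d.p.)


Formula: Mbps = payload_bytes * RPS * 8 / 1e6
Payload per request = 116 KB = 116 * 1024 = 118784 bytes
Total bytes/sec = 118784 * 498 = 59154432
Total bits/sec = 59154432 * 8 = 473235456
Mbps = 473235456 / 1e6 = 473.24

473.24 Mbps


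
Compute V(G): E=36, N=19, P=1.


Formula: V(G) = E - N + 2P
V(G) = 36 - 19 + 2*1
V(G) = 17 + 2
V(G) = 19

19


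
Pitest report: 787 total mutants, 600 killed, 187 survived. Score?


Mutation score = killed / total * 100
Mutation score = 600 / 787 * 100
Mutation score = 76.24%

76.24%


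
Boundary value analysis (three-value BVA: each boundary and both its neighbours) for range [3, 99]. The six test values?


Range: [3, 99]
Boundaries: just below min, min, min+1, max-1, max, just above max
Values: [2, 3, 4, 98, 99, 100]

[2, 3, 4, 98, 99, 100]


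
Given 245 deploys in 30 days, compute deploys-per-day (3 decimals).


Formula: deployments per day = releases / days
= 245 / 30
= 8.167 deploys/day
(equivalently, 57.17 deploys/week)

8.167 deploys/day


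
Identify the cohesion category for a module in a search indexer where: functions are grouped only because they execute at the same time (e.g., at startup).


Reasoning: Related by timing only
Type: Temporal cohesion

Temporal cohesion


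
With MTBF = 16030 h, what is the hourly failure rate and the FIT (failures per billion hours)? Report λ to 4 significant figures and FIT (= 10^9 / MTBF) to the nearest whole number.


Formula: λ = 1 / MTBF; FIT = λ × 1e9 = 1e9 / MTBF
λ = 1 / 16030 ≈ 6.238e-05 failures/hour
FIT = 1e9 / 16030 ≈ 62383 failures per 1e9 hours (nearest whole number)

λ = 6.238e-05 /h, FIT = 62383


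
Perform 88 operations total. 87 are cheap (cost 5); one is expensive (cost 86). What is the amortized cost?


Formula: Amortized cost = Total cost / Operations
Total cost = (87 * 5) + (1 * 86)
Total cost = 435 + 86 = 521
Amortized = 521 / 88 = 5.9205

5.9205


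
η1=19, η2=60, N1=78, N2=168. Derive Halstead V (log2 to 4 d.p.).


Formula: V = N * log2(η), where N = N1 + N2 and η = η1 + η2
η = 19 + 60 = 79
N = 78 + 168 = 246
log2(79) ≈ 6.3038
V = 246 * 6.3038 = 1550.73

1550.73


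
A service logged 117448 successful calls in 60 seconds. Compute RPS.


Formula: throughput = requests / seconds
throughput = 117448 / 60
throughput = 1957.47 requests/second

1957.47 requests/second


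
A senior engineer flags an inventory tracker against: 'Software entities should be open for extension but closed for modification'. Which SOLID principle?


This describes the Open/Closed Principle (OCP)

Open/Closed Principle (OCP)


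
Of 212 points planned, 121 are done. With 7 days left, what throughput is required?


Formula: Required rate = Remaining points / Days left
Remaining = 212 - 121 = 91 points
Required rate = 91 / 7 = 13.0 points/day

13.0 points/day


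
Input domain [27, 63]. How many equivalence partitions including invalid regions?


Valid range: [27, 63]
Class 1: x < 27 — invalid
Class 2: 27 ≤ x ≤ 63 — valid
Class 3: x > 63 — invalid
Total equivalence classes: 3

3 equivalence classes


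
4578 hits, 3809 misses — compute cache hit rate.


Formula: hit rate = hits / (hits + misses) * 100
hit rate = 4578 / (4578 + 3809) * 100
hit rate = 4578 / 8387 * 100
hit rate = 54.58%

54.58%


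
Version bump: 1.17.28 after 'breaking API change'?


Current: 1.17.28
Change category: 'breaking API change' → major bump
SemVer rule: major bump → increment MAJOR, reset MINOR and PATCH to 0
New: 2.0.0

2.0.0


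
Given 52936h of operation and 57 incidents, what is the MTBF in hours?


Formula: MTBF = Total operating time / Number of failures
MTBF = 52936 / 57
MTBF = 928.7 hours

928.7 hours


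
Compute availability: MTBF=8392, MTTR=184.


Availability = MTBF / (MTBF + MTTR)
Availability = 8392 / (8392 + 184)
Availability = 8392 / 8576
Availability = 97.8545%

97.8545%


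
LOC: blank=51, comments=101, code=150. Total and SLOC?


Total LOC = blank + comment + code
Total LOC = 51 + 101 + 150 = 302
SLOC (source only) = code = 150

Total LOC: 302, SLOC: 150


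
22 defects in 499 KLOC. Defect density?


Defect density = defects / KLOC
Defect density = 22 / 499
Defect density = 0.044 defects/KLOC

0.044 defects/KLOC


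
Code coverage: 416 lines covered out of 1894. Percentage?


Coverage = covered / total * 100
Coverage = 416 / 1894 * 100
Coverage = 21.96%

21.96%


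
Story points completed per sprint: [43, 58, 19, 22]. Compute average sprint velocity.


Formula: Avg velocity = Total points / Number of sprints
Points: [43, 58, 19, 22]
Sum = 43 + 58 + 19 + 22 = 142
Avg velocity = 142 / 4 = 35.5 points/sprint

35.5 points/sprint


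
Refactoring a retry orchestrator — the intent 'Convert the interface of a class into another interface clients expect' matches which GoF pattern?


This matches the Adapter pattern

Adapter


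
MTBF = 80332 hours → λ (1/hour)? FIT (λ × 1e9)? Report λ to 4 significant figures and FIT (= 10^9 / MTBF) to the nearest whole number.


Formula: λ = 1 / MTBF; FIT = λ × 1e9 = 1e9 / MTBF
λ = 1 / 80332 ≈ 1.245e-05 failures/hour
FIT = 1e9 / 80332 ≈ 12448 failures per 1e9 hours (nearest whole number)

λ = 1.245e-05 /h, FIT = 12448


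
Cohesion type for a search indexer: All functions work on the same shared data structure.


Reasoning: Functions share data
Type: Communicational cohesion

Communicational cohesion


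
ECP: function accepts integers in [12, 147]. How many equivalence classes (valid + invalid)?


Valid range: [12, 147]
Class 1: x < 12 — invalid
Class 2: 12 ≤ x ≤ 147 — valid
Class 3: x > 147 — invalid
Total equivalence classes: 3

3 equivalence classes


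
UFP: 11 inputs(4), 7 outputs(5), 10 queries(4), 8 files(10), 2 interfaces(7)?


UFP = EI*4 + EO*5 + EQ*4 + ILF*10 + EIF*7
UFP = 11*4 + 7*5 + 10*4 + 8*10 + 2*7
UFP = 44 + 35 + 40 + 80 + 14
UFP = 213

213


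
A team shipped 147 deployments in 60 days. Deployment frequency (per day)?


Formula: deployments per day = releases / days
= 147 / 60
= 2.45 deploys/day
(equivalently, 17.15 deploys/week)

2.45 deploys/day


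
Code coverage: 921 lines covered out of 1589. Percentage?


Coverage = covered / total * 100
Coverage = 921 / 1589 * 100
Coverage = 57.96%

57.96%


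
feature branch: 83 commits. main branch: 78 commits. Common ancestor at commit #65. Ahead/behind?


Common ancestor: commit #65
feature commits after divergence: 83 - 65 = 18
main commits after divergence: 78 - 65 = 13
feature is 18 commits ahead of main
main is 13 commits ahead of feature

feature ahead: 18, main ahead: 13


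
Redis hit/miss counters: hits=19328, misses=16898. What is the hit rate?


Formula: hit rate = hits / (hits + misses) * 100
hit rate = 19328 / (19328 + 16898) * 100
hit rate = 19328 / 36226 * 100
hit rate = 53.35%

53.35%


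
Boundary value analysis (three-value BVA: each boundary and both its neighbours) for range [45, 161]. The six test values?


Range: [45, 161]
Boundaries: just below min, min, min+1, max-1, max, just above max
Values: [44, 45, 46, 160, 161, 162]

[44, 45, 46, 160, 161, 162]


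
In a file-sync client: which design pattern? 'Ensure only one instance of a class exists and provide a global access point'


This matches the Singleton pattern

Singleton


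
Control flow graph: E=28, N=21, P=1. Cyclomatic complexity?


Formula: V(G) = E - N + 2P
V(G) = 28 - 21 + 2*1
V(G) = 7 + 2
V(G) = 9

9


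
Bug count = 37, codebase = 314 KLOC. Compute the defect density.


Defect density = defects / KLOC
Defect density = 37 / 314
Defect density = 0.118 defects/KLOC

0.118 defects/KLOC


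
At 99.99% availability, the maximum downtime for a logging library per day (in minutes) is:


Formula: allowed downtime = period * (100 - SLA) / 100
Period (day) = 1440 minutes
Unavailability fraction = (100 - 99.99) / 100
Allowed downtime = 1440 * (100 - 99.99) / 100
Allowed downtime = 0.144 minutes

0.144 minutes


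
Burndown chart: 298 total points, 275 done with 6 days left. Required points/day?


Formula: Required rate = Remaining points / Days left
Remaining = 298 - 275 = 23 points
Required rate = 23 / 6 = 3.83 points/day

3.83 points/day


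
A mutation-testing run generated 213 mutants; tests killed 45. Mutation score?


Mutation score = killed / total * 100
Mutation score = 45 / 213 * 100
Mutation score = 21.13%

21.13%


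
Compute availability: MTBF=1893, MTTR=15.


Availability = MTBF / (MTBF + MTTR)
Availability = 1893 / (1893 + 15)
Availability = 1893 / 1908
Availability = 99.2138%

99.2138%


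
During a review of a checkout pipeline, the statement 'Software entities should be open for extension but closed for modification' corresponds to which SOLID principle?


This describes the Open/Closed Principle (OCP)

Open/Closed Principle (OCP)


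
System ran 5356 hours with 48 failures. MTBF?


Formula: MTBF = Total operating time / Number of failures
MTBF = 5356 / 48
MTBF = 111.58 hours

111.58 hours


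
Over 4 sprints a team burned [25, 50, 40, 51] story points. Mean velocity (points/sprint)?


Formula: Avg velocity = Total points / Number of sprints
Points: [25, 50, 40, 51]
Sum = 25 + 50 + 40 + 51 = 166
Avg velocity = 166 / 4 = 41.5 points/sprint

41.5 points/sprint


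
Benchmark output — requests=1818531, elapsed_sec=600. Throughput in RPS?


Formula: throughput = requests / seconds
throughput = 1818531 / 600
throughput = 3030.89 requests/second

3030.89 requests/second


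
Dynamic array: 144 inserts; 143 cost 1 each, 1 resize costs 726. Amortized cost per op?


Formula: Amortized cost = Total cost / Operations
Total cost = (143 * 1) + (1 * 726)
Total cost = 143 + 726 = 869
Amortized = 869 / 144 = 6.0347

6.0347


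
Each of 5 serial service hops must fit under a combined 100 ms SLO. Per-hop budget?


Formula: per_stage = total_budget / stages
per_stage = 100 / 5
per_stage = 20.0 ms

20.0 ms


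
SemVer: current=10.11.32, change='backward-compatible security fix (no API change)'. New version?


Current: 10.11.32
Change category: 'backward-compatible security fix (no API change)' → patch bump
SemVer rule: patch bump → increment PATCH (MAJOR and MINOR unchanged)
New: 10.11.33

10.11.33


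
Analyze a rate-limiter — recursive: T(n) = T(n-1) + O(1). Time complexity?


Reasoning: linear recursion with constant work per frame
Complexity: O(n)

O(n)


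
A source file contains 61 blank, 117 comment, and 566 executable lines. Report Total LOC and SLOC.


Total LOC = blank + comment + code
Total LOC = 61 + 117 + 566 = 744
SLOC (source only) = code = 566

Total LOC: 744, SLOC: 566


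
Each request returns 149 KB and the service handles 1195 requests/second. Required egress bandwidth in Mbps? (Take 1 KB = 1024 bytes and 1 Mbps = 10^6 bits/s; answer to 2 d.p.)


Formula: Mbps = payload_bytes * RPS * 8 / 1e6
Payload per request = 149 KB = 149 * 1024 = 152576 bytes
Total bytes/sec = 152576 * 1195 = 182328320
Total bits/sec = 182328320 * 8 = 1458626560
Mbps = 1458626560 / 1e6 = 1458.63

1458.63 Mbps


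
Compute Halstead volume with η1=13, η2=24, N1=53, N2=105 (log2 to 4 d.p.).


Formula: V = N * log2(η), where N = N1 + N2 and η = η1 + η2
η = 13 + 24 = 37
N = 53 + 105 = 158
log2(37) ≈ 5.2095
V = 158 * 5.2095 = 823.10

823.10


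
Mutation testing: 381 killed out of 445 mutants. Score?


Mutation score = killed / total * 100
Mutation score = 381 / 445 * 100
Mutation score = 85.62%

85.62%


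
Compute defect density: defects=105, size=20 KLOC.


Defect density = defects / KLOC
Defect density = 105 / 20
Defect density = 5.25 defects/KLOC

5.25 defects/KLOC


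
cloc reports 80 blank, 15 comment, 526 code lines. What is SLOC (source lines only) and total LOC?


Total LOC = blank + comment + code
Total LOC = 80 + 15 + 526 = 621
SLOC (source only) = code = 526

Total LOC: 621, SLOC: 526


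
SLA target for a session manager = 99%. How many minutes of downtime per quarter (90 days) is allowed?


Formula: allowed downtime = period * (100 - SLA) / 100
Period (quarter (90 days)) = 129600 minutes
Unavailability fraction = (100 - 99.0) / 100
Allowed downtime = 129600 * (100 - 99.0) / 100
Allowed downtime = 1296.0 minutes

1296.0 minutes


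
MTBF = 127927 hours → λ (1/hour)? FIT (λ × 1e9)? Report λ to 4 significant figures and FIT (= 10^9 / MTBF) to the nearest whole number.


Formula: λ = 1 / MTBF; FIT = λ × 1e9 = 1e9 / MTBF
λ = 1 / 127927 ≈ 7.817e-06 failures/hour
FIT = 1e9 / 127927 ≈ 7817 failures per 1e9 hours (nearest whole number)

λ = 7.817e-06 /h, FIT = 7817


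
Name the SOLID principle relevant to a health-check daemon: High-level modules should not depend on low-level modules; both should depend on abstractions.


This describes the Dependency Inversion Principle (DIP)

Dependency Inversion Principle (DIP)


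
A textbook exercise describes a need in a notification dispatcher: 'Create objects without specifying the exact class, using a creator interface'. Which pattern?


This matches the Factory Method pattern

Factory Method


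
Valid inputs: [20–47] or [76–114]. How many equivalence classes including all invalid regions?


Valid ranges: [20,47] and [76,114]
Class 1: x < 20 — invalid
Class 2: 20 ≤ x ≤ 47 — valid
Class 3: 47 < x < 76 — invalid (gap between ranges)
Class 4: 76 ≤ x ≤ 114 — valid
Class 5: x > 114 — invalid
Total equivalence classes: 5

5 equivalence classes


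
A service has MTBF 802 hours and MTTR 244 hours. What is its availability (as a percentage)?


Availability = MTBF / (MTBF + MTTR)
Availability = 802 / (802 + 244)
Availability = 802 / 1046
Availability = 76.673%

76.673%


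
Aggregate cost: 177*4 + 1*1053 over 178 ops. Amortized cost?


Formula: Amortized cost = Total cost / Operations
Total cost = (177 * 4) + (1 * 1053)
Total cost = 708 + 1053 = 1761
Amortized = 1761 / 178 = 9.8933

9.8933


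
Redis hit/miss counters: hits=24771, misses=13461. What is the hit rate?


Formula: hit rate = hits / (hits + misses) * 100
hit rate = 24771 / (24771 + 13461) * 100
hit rate = 24771 / 38232 * 100
hit rate = 64.79%

64.79%


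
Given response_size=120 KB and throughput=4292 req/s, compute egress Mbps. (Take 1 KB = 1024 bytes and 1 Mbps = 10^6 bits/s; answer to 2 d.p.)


Formula: Mbps = payload_bytes * RPS * 8 / 1e6
Payload per request = 120 KB = 120 * 1024 = 122880 bytes
Total bytes/sec = 122880 * 4292 = 527400960
Total bits/sec = 527400960 * 8 = 4219207680
Mbps = 4219207680 / 1e6 = 4219.21

4219.21 Mbps


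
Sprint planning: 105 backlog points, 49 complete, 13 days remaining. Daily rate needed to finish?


Formula: Required rate = Remaining points / Days left
Remaining = 105 - 49 = 56 points
Required rate = 56 / 13 = 4.31 points/day

4.31 points/day


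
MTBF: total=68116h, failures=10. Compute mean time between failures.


Formula: MTBF = Total operating time / Number of failures
MTBF = 68116 / 10
MTBF = 6811.6 hours

6811.6 hours


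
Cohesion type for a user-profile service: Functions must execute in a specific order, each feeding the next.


Reasoning: Output of one is input to next
Type: Sequential cohesion

Sequential cohesion


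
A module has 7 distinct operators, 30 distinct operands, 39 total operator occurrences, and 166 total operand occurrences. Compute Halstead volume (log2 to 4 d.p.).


Formula: V = N * log2(η), where N = N1 + N2 and η = η1 + η2
η = 7 + 30 = 37
N = 39 + 166 = 205
log2(37) ≈ 5.2095
V = 205 * 5.2095 = 1067.95

1067.95


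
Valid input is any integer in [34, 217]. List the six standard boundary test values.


Range: [34, 217]
Boundaries: just below min, min, min+1, max-1, max, just above max
Values: [33, 34, 35, 216, 217, 218]

[33, 34, 35, 216, 217, 218]


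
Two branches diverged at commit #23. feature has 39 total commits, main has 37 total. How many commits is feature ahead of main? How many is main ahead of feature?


Common ancestor: commit #23
feature commits after divergence: 39 - 23 = 16
main commits after divergence: 37 - 23 = 14
feature is 16 commits ahead of main
main is 14 commits ahead of feature

feature ahead: 16, main ahead: 14


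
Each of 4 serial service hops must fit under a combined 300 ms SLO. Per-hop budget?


Formula: per_stage = total_budget / stages
per_stage = 300 / 4
per_stage = 75.0 ms

75.0 ms


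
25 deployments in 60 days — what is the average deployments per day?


Formula: deployments per day = releases / days
= 25 / 60
= 0.417 deploys/day
(equivalently, 2.92 deploys/week)

0.417 deploys/day


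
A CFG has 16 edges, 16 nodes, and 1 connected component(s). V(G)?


Formula: V(G) = E - N + 2P
V(G) = 16 - 16 + 2*1
V(G) = 0 + 2
V(G) = 2

2


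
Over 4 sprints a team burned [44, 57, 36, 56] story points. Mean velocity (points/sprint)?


Formula: Avg velocity = Total points / Number of sprints
Points: [44, 57, 36, 56]
Sum = 44 + 57 + 36 + 56 = 193
Avg velocity = 193 / 4 = 48.25 points/sprint

48.25 points/sprint


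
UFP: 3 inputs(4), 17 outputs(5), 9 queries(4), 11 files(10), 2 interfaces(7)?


UFP = EI*4 + EO*5 + EQ*4 + ILF*10 + EIF*7
UFP = 3*4 + 17*5 + 9*4 + 11*10 + 2*7
UFP = 12 + 85 + 36 + 110 + 14
UFP = 257

257


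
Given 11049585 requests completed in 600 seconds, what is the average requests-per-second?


Formula: throughput = requests / seconds
throughput = 11049585 / 600
throughput = 18415.98 requests/second

18415.98 requests/second


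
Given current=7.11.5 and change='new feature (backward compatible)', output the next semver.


Current: 7.11.5
Change category: 'new feature (backward compatible)' → minor bump
SemVer rule: minor bump → increment MINOR, reset PATCH to 0 (MAJOR unchanged)
New: 7.12.0

7.12.0


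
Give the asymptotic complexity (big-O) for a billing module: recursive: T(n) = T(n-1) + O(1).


Reasoning: linear recursion with constant work per frame
Complexity: O(n)

O(n)


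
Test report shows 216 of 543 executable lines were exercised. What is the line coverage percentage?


Coverage = covered / total * 100
Coverage = 216 / 543 * 100
Coverage = 39.78%

39.78%


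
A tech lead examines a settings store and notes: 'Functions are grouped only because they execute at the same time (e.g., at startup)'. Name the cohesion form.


Reasoning: Related by timing only
Type: Temporal cohesion

Temporal cohesion


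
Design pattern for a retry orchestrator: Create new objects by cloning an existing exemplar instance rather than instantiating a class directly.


This matches the Prototype pattern

Prototype


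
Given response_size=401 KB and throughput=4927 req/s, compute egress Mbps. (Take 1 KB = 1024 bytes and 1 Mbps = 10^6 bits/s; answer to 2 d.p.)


Formula: Mbps = payload_bytes * RPS * 8 / 1e6
Payload per request = 401 KB = 401 * 1024 = 410624 bytes
Total bytes/sec = 410624 * 4927 = 2023144448
Total bits/sec = 2023144448 * 8 = 16185155584
Mbps = 16185155584 / 1e6 = 16185.16

16185.16 Mbps


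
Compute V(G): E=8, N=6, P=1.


Formula: V(G) = E - N + 2P
V(G) = 8 - 6 + 2*1
V(G) = 2 + 2
V(G) = 4

4


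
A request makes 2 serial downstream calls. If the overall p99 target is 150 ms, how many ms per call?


Formula: per_stage = total_budget / stages
per_stage = 150 / 2
per_stage = 75.0 ms

75.0 ms


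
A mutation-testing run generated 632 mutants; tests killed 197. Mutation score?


Mutation score = killed / total * 100
Mutation score = 197 / 632 * 100
Mutation score = 31.17%

31.17%


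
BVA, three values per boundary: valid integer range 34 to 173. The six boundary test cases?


Range: [34, 173]
Boundaries: just below min, min, min+1, max-1, max, just above max
Values: [33, 34, 35, 172, 173, 174]

[33, 34, 35, 172, 173, 174]


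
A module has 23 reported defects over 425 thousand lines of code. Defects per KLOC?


Defect density = defects / KLOC
Defect density = 23 / 425
Defect density = 0.054 defects/KLOC

0.054 defects/KLOC


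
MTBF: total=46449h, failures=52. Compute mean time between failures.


Formula: MTBF = Total operating time / Number of failures
MTBF = 46449 / 52
MTBF = 893.25 hours

893.25 hours


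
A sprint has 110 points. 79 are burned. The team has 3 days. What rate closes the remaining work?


Formula: Required rate = Remaining points / Days left
Remaining = 110 - 79 = 31 points
Required rate = 31 / 3 = 10.33 points/day

10.33 points/day


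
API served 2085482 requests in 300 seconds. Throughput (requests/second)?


Formula: throughput = requests / seconds
throughput = 2085482 / 300
throughput = 6951.61 requests/second

6951.61 requests/second


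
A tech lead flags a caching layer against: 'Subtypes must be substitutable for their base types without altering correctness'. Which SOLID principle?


This describes the Liskov Substitution Principle (LSP)

Liskov Substitution Principle (LSP)


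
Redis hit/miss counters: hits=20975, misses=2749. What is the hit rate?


Formula: hit rate = hits / (hits + misses) * 100
hit rate = 20975 / (20975 + 2749) * 100
hit rate = 20975 / 23724 * 100
hit rate = 88.41%

88.41%


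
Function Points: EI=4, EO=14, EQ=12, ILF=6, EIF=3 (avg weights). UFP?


UFP = EI*4 + EO*5 + EQ*4 + ILF*10 + EIF*7
UFP = 4*4 + 14*5 + 12*4 + 6*10 + 3*7
UFP = 16 + 70 + 48 + 60 + 21
UFP = 215

215


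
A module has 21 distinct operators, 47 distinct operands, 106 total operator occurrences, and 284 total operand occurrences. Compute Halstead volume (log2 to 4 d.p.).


Formula: V = N * log2(η), where N = N1 + N2 and η = η1 + η2
η = 21 + 47 = 68
N = 106 + 284 = 390
log2(68) ≈ 6.0875
V = 390 * 6.0875 = 2374.13

2374.13


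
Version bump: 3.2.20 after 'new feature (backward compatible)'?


Current: 3.2.20
Change category: 'new feature (backward compatible)' → minor bump
SemVer rule: minor bump → increment MINOR, reset PATCH to 0 (MAJOR unchanged)
New: 3.3.0

3.3.0


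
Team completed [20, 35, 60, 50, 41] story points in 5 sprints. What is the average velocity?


Formula: Avg velocity = Total points / Number of sprints
Points: [20, 35, 60, 50, 41]
Sum = 20 + 35 + 60 + 50 + 41 = 206
Avg velocity = 206 / 5 = 41.2 points/sprint

41.2 points/sprint


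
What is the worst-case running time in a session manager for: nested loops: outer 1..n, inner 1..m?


Reasoning: product of independent bounds
Complexity: O(n*m)

O(n*m)


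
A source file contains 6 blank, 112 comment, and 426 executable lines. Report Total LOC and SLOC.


Total LOC = blank + comment + code
Total LOC = 6 + 112 + 426 = 544
SLOC (source only) = code = 426

Total LOC: 544, SLOC: 426


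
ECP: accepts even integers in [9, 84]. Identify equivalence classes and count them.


Constraint: even integers in [9, 84]
Class 1: x < 9 — out-of-range invalid
Class 2: x in [9,84] but odd — wrong type invalid
Class 3: x in [9,84] and even — valid
Class 4: x > 84 — out-of-range invalid
Total equivalence classes: 4

4 equivalence classes


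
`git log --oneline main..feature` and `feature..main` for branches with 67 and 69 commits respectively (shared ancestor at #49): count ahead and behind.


Common ancestor: commit #49
feature commits after divergence: 67 - 49 = 18
main commits after divergence: 69 - 49 = 20
feature is 18 commits ahead of main
main is 20 commits ahead of feature

feature ahead: 18, main ahead: 20


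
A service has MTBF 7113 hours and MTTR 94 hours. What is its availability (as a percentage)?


Availability = MTBF / (MTBF + MTTR)
Availability = 7113 / (7113 + 94)
Availability = 7113 / 7207
Availability = 98.6957%

98.6957%


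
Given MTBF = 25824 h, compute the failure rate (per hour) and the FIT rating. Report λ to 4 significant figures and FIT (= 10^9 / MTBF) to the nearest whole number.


Formula: λ = 1 / MTBF; FIT = λ × 1e9 = 1e9 / MTBF
λ = 1 / 25824 ≈ 3.872e-05 failures/hour
FIT = 1e9 / 25824 ≈ 38724 failures per 1e9 hours (nearest whole number)

λ = 3.872e-05 /h, FIT = 38724


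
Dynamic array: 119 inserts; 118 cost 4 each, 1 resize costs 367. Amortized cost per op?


Formula: Amortized cost = Total cost / Operations
Total cost = (118 * 4) + (1 * 367)
Total cost = 472 + 367 = 839
Amortized = 839 / 119 = 7.0504

7.0504


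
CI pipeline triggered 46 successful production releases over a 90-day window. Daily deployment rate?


Formula: deployments per day = releases / days
= 46 / 90
= 0.511 deploys/day
(equivalently, 3.58 deploys/week)

0.511 deploys/day


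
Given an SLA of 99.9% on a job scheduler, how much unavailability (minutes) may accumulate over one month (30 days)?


Formula: allowed downtime = period * (100 - SLA) / 100
Period (month (30 days)) = 43200 minutes
Unavailability fraction = (100 - 99.9) / 100
Allowed downtime = 43200 * (100 - 99.9) / 100
Allowed downtime = 43.2 minutes

43.2 minutes
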